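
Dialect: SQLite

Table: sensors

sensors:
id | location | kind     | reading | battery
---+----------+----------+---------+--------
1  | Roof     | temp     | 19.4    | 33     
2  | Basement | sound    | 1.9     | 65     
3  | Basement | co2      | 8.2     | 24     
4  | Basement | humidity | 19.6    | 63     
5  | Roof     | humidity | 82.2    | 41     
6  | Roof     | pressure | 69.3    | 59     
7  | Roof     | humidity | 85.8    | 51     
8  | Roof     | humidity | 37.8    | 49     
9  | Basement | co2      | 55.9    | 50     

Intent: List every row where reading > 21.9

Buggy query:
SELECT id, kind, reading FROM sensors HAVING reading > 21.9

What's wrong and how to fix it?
Bug: This is a non-aggregate query (no GROUP BY, no aggregates), so in SQLite the HAVING clause is invalid here; a row-level condition belongs in WHERE

Fix: Replace HAVING with WHERE since the condition applies to individual rows

Corrected query:
SELECT id, kind, reading FROM sensors WHERE reading > 21.9

Result:
id | kind     | reading
---+----------+--------
5  | humidity | 82.2   
6  | pressure | 69.3   
7  | humidity | 85.8   
8  | humidity | 37.8   
9  | co2      | 55.9   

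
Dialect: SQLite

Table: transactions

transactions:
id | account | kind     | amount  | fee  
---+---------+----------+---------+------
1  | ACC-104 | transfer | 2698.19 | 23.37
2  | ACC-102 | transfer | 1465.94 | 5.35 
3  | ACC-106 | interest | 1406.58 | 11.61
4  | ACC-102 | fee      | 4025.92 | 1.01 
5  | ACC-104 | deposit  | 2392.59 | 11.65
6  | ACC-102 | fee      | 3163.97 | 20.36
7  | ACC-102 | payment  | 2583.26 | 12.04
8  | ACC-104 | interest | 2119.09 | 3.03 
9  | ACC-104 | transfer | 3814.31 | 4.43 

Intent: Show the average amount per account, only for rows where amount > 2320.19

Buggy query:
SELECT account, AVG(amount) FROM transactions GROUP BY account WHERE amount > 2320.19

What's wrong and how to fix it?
Bug: Row-level WHERE must come before GROUP BY in the clause order

Fix: Move the WHERE clause before GROUP BY

Corrected query:
SELECT account, AVG(amount) FROM transactions WHERE amount > 2320.19 GROUP BY account

Result:
account | AVG(amount)
--------+------------
ACC-102 | 3257.716667
ACC-104 | 2968.363333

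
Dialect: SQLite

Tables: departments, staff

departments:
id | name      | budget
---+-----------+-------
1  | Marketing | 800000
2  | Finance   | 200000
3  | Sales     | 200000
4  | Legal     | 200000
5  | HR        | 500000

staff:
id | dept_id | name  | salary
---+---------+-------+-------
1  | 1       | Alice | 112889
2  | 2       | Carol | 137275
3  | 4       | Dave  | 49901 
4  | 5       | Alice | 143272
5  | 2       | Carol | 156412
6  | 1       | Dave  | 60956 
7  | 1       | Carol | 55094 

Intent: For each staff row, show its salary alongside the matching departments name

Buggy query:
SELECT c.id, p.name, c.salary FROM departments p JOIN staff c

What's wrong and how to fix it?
Bug: Missing join condition: each staff row is matched to all departments rows instead of just its own

Fix: Add ON c.dept_id = p.id to the JOIN

Corrected query:
SELECT c.id, p.name, c.salary FROM departments p JOIN staff c ON c.dept_id = p.id

Result:
id | name      | salary
---+-----------+-------
1  | Marketing | 112889
2  | Finance   | 137275
3  | Legal     | 49901 
4  | HR        | 143272
5  | Finance   | 156412
6  | Marketing | 60956 
7  | Marketing | 55094 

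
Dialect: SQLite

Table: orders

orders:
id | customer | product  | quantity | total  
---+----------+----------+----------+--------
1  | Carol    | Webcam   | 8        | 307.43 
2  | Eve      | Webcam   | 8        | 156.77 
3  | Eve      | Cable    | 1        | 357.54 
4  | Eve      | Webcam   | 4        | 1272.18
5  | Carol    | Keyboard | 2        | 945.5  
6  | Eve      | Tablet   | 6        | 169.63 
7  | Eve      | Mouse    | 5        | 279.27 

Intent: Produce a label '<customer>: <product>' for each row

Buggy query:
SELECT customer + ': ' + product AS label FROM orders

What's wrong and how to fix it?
Bug: SQLite uses || for string concatenation; + coerces text to numbers (yielding 0)

Fix: Use the || operator for string concatenation

Corrected query:
SELECT customer || ': ' || product AS label FROM orders

Result:
label          
---------------
Carol: Webcam  
Eve: Webcam    
Eve: Cable     
Eve: Webcam    
Carol: Keyboard
Eve: Tablet    
Eve: Mouse     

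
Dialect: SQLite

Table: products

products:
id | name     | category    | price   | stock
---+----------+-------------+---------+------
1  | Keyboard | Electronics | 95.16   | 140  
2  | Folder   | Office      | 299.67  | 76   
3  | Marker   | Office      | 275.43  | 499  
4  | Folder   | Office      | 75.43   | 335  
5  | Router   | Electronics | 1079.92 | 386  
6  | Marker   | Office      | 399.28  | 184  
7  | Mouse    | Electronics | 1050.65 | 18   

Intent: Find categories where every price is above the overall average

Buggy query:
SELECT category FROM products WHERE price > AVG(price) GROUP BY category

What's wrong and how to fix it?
Bug: WHERE evaluates per row before aggregation, so AVG() is unavailable

Fix: Use a subquery for AVG and a HAVING MIN(...) filter so the condition holds for every row in the group

Corrected query:
SELECT category FROM products GROUP BY category HAVING MIN(price) > (SELECT AVG(price) FROM products)

Result:
(no rows)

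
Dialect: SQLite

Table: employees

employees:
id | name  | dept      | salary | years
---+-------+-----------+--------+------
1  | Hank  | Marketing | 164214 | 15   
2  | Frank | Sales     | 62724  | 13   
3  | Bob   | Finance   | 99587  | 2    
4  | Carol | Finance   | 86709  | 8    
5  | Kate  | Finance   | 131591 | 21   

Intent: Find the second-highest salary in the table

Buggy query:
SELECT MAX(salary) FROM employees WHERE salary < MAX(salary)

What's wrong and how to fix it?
Bug: MAX(salary) on the right of the comparison is an aggregate-in-WHERE error

Fix: Put the inner MAX in a scalar subquery

Corrected query:
SELECT MAX(salary) FROM employees WHERE salary < (SELECT MAX(salary) FROM employees)

Result:
MAX(salary)
-----------
131591     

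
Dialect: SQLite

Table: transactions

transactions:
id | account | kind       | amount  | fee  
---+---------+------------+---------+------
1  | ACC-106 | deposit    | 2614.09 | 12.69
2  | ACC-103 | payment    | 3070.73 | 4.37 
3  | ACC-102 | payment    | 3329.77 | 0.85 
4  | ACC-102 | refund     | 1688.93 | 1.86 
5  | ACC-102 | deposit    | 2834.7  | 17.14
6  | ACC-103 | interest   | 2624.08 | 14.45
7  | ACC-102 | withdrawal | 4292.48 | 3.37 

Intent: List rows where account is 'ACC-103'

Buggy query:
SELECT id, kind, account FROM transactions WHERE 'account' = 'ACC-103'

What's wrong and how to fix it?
Bug: Single quotes denote string literals in SQL; the column name is being compared as a constant string

Fix: Reference the column as account without single quotes

Corrected query:
SELECT id, kind, account FROM transactions WHERE account = 'ACC-103'

Result:
id | kind     | account
---+----------+--------
2  | payment  | ACC-103
6  | interest | ACC-103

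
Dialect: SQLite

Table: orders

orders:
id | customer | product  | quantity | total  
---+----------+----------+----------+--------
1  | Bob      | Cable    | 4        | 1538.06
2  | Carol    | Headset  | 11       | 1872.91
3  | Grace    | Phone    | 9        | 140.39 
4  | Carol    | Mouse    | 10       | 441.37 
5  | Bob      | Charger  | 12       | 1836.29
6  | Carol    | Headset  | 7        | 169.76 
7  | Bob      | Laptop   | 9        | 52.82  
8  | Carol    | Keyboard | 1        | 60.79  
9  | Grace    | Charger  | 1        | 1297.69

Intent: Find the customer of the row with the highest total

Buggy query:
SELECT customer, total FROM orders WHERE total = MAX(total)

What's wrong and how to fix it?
Bug: MAX(total) is an aggregate and cannot be used directly in WHERE

Fix: Wrap MAX in a scalar subquery so WHERE compares against a single value

Corrected query:
SELECT customer, total FROM orders WHERE total = (SELECT MAX(total) FROM orders)

Result:
customer | total  
---------+--------
Carol    | 1872.91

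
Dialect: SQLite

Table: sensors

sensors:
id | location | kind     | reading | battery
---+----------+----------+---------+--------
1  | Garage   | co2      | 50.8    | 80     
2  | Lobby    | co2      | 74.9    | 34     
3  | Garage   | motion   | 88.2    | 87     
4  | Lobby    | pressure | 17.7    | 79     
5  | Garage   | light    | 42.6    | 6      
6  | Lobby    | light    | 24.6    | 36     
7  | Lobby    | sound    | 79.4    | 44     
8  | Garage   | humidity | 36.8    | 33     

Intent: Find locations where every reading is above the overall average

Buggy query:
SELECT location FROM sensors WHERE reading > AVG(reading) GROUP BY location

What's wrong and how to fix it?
Bug: WHERE evaluates per row before aggregation, so AVG() is unavailable

Fix: Use a subquery for AVG and a HAVING MIN(...) filter so the condition holds for every row in the group

Corrected query:
SELECT location FROM sensors GROUP BY location HAVING MIN(reading) > (SELECT AVG(reading) FROM sensors)

Result:
(no rows)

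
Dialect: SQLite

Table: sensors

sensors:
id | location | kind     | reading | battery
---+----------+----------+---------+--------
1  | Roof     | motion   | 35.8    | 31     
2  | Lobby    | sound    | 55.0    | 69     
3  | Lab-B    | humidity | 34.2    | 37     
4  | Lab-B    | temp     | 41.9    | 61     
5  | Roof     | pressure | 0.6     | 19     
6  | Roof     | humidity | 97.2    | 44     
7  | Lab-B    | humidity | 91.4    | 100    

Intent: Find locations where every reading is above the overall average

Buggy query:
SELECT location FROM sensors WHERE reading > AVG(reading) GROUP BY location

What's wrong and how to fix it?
Bug: AVG() is an aggregate; it can't sit directly in WHERE

Fix: Compute the overall average in a scalar subquery and compare each group's MIN against it in HAVING

Corrected query:
SELECT location FROM sensors GROUP BY location HAVING MIN(reading) > (SELECT AVG(reading) FROM sensors)

Result:
location
--------
Lobby   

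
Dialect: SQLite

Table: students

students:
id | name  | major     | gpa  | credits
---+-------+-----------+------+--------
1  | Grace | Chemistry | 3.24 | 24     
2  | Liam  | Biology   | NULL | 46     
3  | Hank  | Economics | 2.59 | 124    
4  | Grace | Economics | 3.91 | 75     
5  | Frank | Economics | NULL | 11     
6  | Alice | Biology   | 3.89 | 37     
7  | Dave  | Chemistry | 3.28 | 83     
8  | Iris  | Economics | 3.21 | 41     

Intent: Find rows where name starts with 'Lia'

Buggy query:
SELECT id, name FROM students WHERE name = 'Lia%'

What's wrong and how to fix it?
Bug: '=' compares the literal string including the % character; pattern matching needs LIKE

Fix: Use LIKE for wildcard pattern matching

Corrected query:
SELECT id, name FROM students WHERE name LIKE 'Lia%'

Result:
id | name
---+-----
2  | Liam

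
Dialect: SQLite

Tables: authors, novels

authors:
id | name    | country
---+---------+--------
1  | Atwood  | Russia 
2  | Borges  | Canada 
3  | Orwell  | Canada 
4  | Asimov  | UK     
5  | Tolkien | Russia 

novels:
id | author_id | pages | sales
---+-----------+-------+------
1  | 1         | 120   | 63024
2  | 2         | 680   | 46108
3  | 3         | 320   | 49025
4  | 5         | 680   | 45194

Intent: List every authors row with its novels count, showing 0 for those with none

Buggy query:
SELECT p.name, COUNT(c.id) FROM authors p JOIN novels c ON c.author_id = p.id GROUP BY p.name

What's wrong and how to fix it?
Bug: An inner join excludes parents with zero children

Fix: Switch to LEFT JOIN to retain unmatched parent rows

Corrected query:
SELECT p.name, COUNT(c.id) FROM authors p LEFT JOIN novels c ON c.author_id = p.id GROUP BY p.name

Result:
name    | COUNT(c.id)
--------+------------
Asimov  | 0          
Atwood  | 1          
Borges  | 1          
Orwell  | 1          
Tolkien | 1          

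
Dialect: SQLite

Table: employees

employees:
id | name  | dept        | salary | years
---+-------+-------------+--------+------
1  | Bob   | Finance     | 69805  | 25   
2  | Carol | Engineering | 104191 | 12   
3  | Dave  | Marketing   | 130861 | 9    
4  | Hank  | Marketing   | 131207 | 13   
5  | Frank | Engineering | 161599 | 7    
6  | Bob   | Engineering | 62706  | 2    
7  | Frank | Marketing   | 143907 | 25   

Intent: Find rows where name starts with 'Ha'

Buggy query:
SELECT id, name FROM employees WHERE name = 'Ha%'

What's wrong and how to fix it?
Bug: '=' compares the literal string including the % character; pattern matching needs LIKE

Fix: Replace '=' with LIKE so 'Ha%' is treated as a pattern

Corrected query:
SELECT id, name FROM employees WHERE name LIKE 'Ha%'

Result:
id | name
---+-----
4  | Hank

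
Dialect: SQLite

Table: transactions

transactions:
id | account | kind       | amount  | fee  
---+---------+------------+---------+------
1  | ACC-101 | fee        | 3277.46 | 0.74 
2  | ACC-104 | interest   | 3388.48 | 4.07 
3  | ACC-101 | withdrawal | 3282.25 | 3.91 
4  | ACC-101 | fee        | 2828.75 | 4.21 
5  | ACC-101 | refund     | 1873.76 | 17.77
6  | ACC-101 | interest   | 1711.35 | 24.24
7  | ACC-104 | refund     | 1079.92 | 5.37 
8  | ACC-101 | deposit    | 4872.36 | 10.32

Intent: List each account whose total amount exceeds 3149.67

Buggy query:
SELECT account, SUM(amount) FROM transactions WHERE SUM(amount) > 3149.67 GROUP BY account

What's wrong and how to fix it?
Bug: Aggregate functions cannot appear in a WHERE clause

Fix: Move the aggregate condition to a HAVING clause

Corrected query:
SELECT account, SUM(amount) FROM transactions GROUP BY account HAVING SUM(amount) > 3149.67

Result:
account | SUM(amount)
--------+------------
ACC-101 | 17845.93   
ACC-104 | 4468.4     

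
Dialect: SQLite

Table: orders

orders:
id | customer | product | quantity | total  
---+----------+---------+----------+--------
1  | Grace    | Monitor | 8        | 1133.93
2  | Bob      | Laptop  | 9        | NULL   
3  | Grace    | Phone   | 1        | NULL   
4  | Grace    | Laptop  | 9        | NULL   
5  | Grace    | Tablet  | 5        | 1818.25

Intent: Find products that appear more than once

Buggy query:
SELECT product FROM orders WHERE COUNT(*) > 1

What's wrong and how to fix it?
Bug: COUNT(*) is an aggregate and cannot be used in WHERE

Fix: Group first, then use HAVING for the count condition

Corrected query:
SELECT product FROM orders GROUP BY product HAVING COUNT(*) > 1

Result:
product
-------
Laptop 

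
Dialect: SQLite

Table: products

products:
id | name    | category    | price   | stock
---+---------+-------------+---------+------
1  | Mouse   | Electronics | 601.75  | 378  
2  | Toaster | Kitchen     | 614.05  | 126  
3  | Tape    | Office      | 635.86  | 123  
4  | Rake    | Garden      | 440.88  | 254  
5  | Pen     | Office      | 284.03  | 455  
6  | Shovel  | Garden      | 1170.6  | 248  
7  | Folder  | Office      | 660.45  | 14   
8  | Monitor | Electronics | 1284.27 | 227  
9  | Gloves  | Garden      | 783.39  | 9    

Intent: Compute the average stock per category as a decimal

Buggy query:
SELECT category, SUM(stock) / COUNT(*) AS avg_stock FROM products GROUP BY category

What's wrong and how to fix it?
Bug: Both operands are integers, so '/' performs integer division and truncates

Fix: Cast one side to REAL so the division keeps the fractional part

Corrected query:
SELECT category, SUM(stock) * 1.0 / COUNT(*) AS avg_stock FROM products GROUP BY category

Result:
category    | avg_stock 
------------+-----------
Electronics | 302.5     
Garden      | 170.333333
Kitchen     | 126       
Office      | 197.333333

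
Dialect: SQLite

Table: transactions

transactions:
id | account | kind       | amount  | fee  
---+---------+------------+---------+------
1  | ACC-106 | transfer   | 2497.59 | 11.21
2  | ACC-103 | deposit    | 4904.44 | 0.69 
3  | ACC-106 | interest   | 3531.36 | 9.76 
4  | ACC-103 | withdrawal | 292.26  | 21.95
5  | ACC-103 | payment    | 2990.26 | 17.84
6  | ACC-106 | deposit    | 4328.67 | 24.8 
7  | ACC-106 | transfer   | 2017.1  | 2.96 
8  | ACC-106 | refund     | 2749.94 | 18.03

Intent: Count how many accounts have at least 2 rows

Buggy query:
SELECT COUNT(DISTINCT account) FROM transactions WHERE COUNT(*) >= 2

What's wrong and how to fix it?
Bug: COUNT(*) cannot appear in WHERE; the per-group count doesn't exist yet

Fix: Group first with HAVING COUNT(*) >= 2, then COUNT the resulting groups

Corrected query:
SELECT COUNT(*) FROM (SELECT account FROM transactions GROUP BY account HAVING COUNT(*) >= 2)

Result:
COUNT(*)
--------
2       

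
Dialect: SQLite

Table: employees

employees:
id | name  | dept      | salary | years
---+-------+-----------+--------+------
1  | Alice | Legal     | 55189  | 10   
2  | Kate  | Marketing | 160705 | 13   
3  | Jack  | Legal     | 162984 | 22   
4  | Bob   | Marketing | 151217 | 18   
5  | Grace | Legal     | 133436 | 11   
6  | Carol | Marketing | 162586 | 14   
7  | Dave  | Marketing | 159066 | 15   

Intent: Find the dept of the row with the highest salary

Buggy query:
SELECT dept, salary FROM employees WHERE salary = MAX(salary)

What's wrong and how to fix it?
Bug: MAX(salary) is an aggregate and cannot be used directly in WHERE

Fix: Use a subquery: WHERE salary = (SELECT MAX(salary) FROM employees)

Corrected query:
SELECT dept, salary FROM employees WHERE salary = (SELECT MAX(salary) FROM employees)

Result:
dept  | salary
------+-------
Legal | 162984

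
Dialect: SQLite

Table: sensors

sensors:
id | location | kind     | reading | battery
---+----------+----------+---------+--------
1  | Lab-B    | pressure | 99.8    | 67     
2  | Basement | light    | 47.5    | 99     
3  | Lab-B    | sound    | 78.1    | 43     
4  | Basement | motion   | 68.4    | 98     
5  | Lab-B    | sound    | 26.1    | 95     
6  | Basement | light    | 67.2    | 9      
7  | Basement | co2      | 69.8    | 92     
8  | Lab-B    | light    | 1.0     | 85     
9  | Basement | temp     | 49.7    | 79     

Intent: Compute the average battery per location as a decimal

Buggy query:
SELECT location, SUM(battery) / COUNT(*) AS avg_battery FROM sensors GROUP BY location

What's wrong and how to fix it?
Bug: Both operands are integers, so '/' performs integer division and truncates

Fix: Multiply by 1.0 (or CAST to REAL) to force floating-point division

Corrected query:
SELECT location, SUM(battery) * 1.0 / COUNT(*) AS avg_battery FROM sensors GROUP BY location

Result:
location | avg_battery
---------+------------
Basement | 75.4       
Lab-B    | 72.5       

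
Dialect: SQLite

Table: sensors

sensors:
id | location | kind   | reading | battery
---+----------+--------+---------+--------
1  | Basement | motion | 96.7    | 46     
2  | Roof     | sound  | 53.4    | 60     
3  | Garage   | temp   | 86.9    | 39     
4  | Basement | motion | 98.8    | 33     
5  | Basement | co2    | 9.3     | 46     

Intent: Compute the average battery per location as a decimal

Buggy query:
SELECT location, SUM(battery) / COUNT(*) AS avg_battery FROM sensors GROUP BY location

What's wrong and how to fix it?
Bug: Both operands are integers, so '/' performs integer division and truncates

Fix: Multiply by 1.0 (or CAST to REAL) to force floating-point division

Corrected query:
SELECT location, SUM(battery) * 1.0 / COUNT(*) AS avg_battery FROM sensors GROUP BY location

Result:
location | avg_battery
---------+------------
Basement | 41.666667  
Garage   | 39         
Roof     | 60         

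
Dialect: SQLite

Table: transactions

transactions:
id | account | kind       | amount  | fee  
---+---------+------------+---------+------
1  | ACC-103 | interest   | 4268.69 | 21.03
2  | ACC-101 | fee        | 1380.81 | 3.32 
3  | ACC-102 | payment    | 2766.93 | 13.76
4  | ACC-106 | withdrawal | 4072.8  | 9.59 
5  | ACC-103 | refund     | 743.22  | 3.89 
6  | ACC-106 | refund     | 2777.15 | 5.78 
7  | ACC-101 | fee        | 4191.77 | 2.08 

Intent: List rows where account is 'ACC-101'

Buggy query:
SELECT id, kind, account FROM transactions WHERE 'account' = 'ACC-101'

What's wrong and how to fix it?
Bug: Single quotes denote string literals in SQL; the column name is being compared as a constant string

Fix: Reference the column as account without single quotes

Corrected query:
SELECT id, kind, account FROM transactions WHERE account = 'ACC-101'

Result:
id | kind | account
---+------+--------
2  | fee  | ACC-101
7  | fee  | ACC-101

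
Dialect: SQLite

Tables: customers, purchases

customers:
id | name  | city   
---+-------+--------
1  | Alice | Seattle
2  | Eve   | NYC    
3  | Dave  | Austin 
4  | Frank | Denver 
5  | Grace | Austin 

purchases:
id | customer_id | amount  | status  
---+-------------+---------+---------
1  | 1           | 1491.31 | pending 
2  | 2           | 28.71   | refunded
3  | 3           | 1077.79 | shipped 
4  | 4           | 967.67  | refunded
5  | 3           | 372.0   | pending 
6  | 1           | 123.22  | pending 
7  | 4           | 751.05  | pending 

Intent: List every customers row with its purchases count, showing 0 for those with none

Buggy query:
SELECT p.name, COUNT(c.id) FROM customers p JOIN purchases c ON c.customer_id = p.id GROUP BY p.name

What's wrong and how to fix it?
Bug: INNER JOIN drops customers rows that have no matching purchases rows

Fix: Use LEFT JOIN so parents without children still appear (COUNT(c.id) gives 0)

Corrected query:
SELECT p.name, COUNT(c.id) FROM customers p LEFT JOIN purchases c ON c.customer_id = p.id GROUP BY p.name

Result:
name  | COUNT(c.id)
------+------------
Alice | 2          
Dave  | 2          
Eve   | 1          
Frank | 2          
Grace | 0          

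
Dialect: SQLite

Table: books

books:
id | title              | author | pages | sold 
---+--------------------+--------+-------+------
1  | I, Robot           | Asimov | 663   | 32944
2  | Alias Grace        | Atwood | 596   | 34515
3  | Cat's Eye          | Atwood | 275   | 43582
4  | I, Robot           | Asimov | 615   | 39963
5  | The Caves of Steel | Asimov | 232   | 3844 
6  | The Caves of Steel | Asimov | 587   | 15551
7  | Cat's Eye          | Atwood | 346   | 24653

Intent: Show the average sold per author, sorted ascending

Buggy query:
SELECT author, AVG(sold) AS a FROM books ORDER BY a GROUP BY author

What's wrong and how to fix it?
Bug: GROUP BY must precede ORDER BY

Fix: Move ORDER BY to the end, after GROUP BY

Corrected query:
SELECT author, AVG(sold) AS a FROM books GROUP BY author ORDER BY a

Result:
author | a      
-------+--------
Asimov | 23075.5
Atwood | 34250  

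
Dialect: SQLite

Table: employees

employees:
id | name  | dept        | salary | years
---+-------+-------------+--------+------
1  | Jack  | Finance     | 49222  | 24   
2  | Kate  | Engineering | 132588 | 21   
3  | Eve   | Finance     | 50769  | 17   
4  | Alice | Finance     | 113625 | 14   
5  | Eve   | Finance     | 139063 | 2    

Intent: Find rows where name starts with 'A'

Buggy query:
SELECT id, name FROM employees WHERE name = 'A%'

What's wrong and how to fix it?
Bug: '=' compares the literal string including the % character; pattern matching needs LIKE

Fix: Use LIKE for wildcard pattern matching

Corrected query:
SELECT id, name FROM employees WHERE name LIKE 'A%'

Result:
id | name 
---+------
4  | Alice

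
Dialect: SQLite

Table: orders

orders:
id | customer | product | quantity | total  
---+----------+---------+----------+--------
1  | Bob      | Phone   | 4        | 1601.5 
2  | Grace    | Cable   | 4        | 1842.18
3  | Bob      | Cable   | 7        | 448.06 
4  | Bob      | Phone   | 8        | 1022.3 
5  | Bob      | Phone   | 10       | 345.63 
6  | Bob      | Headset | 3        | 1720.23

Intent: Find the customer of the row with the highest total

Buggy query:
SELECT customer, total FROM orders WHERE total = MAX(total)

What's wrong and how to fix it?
Bug: MAX(total) is an aggregate and cannot be used directly in WHERE

Fix: Wrap MAX in a scalar subquery so WHERE compares against a single value

Corrected query:
SELECT customer, total FROM orders WHERE total = (SELECT MAX(total) FROM orders)

Result:
customer | total  
---------+--------
Grace    | 1842.18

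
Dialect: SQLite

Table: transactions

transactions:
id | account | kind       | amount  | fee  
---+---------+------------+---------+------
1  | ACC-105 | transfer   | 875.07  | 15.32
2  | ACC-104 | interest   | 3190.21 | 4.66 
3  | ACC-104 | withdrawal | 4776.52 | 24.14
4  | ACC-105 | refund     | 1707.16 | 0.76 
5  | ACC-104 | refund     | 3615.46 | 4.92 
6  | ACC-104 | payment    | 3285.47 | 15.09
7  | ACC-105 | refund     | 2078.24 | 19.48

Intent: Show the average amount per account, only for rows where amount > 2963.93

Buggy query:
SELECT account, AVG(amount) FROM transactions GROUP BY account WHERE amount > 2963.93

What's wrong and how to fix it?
Bug: WHERE cannot follow GROUP BY

Fix: Place WHERE between FROM and GROUP BY

Corrected query:
SELECT account, AVG(amount) FROM transactions WHERE amount > 2963.93 GROUP BY account

Result:
account | AVG(amount)
--------+------------
ACC-104 | 3716.915   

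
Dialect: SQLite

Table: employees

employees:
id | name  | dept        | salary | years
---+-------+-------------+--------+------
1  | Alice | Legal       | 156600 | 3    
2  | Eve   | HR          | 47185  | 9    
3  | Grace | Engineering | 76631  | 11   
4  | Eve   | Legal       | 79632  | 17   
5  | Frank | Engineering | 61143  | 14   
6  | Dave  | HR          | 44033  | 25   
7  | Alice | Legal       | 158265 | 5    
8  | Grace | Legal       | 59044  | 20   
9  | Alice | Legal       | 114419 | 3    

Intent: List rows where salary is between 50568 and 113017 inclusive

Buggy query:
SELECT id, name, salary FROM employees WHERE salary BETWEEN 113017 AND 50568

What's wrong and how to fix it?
Bug: BETWEEN expects the lower bound first; with 113017 AND 50568 the range is empty

Fix: Write BETWEEN 50568 AND 113017

Corrected query:
SELECT id, name, salary FROM employees WHERE salary BETWEEN 50568 AND 113017

Result:
id | name  | salary
---+-------+-------
3  | Grace | 76631 
4  | Eve   | 79632 
5  | Frank | 61143 
8  | Grace | 59044 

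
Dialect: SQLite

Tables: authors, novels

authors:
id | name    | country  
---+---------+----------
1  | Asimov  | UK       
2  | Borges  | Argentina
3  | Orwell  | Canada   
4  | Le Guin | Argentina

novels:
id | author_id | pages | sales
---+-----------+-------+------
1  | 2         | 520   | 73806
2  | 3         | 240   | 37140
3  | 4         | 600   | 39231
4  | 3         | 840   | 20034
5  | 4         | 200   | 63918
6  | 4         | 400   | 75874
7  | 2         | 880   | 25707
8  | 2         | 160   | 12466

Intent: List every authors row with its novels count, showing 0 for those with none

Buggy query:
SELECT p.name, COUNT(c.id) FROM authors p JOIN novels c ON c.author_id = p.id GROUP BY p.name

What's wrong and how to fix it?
Bug: An inner join excludes parents with zero children

Fix: Switch to LEFT JOIN to retain unmatched parent rows

Corrected query:
SELECT p.name, COUNT(c.id) FROM authors p LEFT JOIN novels c ON c.author_id = p.id GROUP BY p.name

Result:
name    | COUNT(c.id)
--------+------------
Asimov  | 0          
Borges  | 3          
Le Guin | 3          
Orwell  | 2          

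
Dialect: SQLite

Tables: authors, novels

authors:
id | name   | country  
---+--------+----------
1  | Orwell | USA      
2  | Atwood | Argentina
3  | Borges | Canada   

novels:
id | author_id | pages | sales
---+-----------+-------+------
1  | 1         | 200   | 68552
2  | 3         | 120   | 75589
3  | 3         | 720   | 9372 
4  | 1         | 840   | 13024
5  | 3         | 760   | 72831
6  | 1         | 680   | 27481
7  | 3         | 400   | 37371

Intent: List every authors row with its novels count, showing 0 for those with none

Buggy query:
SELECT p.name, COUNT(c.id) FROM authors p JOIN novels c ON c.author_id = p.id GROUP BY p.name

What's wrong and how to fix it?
Bug: INNER JOIN drops authors rows that have no matching novels rows

Fix: Use LEFT JOIN so parents without children still appear (COUNT(c.id) gives 0)

Corrected query:
SELECT p.name, COUNT(c.id) FROM authors p LEFT JOIN novels c ON c.author_id = p.id GROUP BY p.name

Result:
name   | COUNT(c.id)
-------+------------
Atwood | 0          
Borges | 4          
Orwell | 3          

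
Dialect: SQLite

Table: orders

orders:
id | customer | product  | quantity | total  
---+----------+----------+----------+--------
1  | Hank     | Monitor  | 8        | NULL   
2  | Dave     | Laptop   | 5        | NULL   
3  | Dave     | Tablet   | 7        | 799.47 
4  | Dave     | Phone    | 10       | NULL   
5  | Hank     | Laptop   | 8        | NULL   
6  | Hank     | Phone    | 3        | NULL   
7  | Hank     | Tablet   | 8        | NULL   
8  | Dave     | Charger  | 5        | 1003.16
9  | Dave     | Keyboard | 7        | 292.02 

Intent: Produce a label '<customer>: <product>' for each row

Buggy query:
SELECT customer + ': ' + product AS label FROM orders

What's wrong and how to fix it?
Bug: '+' is numeric addition; on text columns SQLite converts them to 0 instead of concatenating

Fix: Use the || operator for string concatenation

Corrected query:
SELECT customer || ': ' || product AS label FROM orders

Result:
label         
--------------
Hank: Monitor 
Dave: Laptop  
Dave: Tablet  
Dave: Phone   
Hank: Laptop  
Hank: Phone   
Hank: Tablet  
Dave: Charger 
Dave: Keyboard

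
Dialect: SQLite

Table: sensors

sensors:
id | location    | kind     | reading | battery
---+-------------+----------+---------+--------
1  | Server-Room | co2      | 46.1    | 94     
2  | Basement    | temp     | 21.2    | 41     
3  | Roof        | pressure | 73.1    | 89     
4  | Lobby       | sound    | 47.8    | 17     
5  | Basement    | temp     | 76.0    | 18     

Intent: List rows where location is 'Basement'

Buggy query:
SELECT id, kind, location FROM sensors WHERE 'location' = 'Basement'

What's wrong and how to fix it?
Bug: 'location' in single quotes is a string literal, not the column; the comparison is literal-vs-literal and never true

Fix: Remove the quotes around the column name (or use double quotes for an identifier)

Corrected query:
SELECT id, kind, location FROM sensors WHERE location = 'Basement'

Result:
id | kind | location
---+------+---------
2  | temp | Basement
5  | temp | Basement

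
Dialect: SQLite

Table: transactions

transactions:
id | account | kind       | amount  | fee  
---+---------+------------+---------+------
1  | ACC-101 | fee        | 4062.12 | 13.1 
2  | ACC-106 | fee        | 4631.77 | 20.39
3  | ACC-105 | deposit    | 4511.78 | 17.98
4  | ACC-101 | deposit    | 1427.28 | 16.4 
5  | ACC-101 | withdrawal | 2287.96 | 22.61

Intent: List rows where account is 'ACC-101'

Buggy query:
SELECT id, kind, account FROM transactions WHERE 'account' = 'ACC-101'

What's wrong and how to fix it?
Bug: Single quotes denote string literals in SQL; the column name is being compared as a constant string

Fix: Remove the quotes around the column name (or use double quotes for an identifier)

Corrected query:
SELECT id, kind, account FROM transactions WHERE account = 'ACC-101'

Result:
id | kind       | account
---+------------+--------
1  | fee        | ACC-101
4  | deposit    | ACC-101
5  | withdrawal | ACC-101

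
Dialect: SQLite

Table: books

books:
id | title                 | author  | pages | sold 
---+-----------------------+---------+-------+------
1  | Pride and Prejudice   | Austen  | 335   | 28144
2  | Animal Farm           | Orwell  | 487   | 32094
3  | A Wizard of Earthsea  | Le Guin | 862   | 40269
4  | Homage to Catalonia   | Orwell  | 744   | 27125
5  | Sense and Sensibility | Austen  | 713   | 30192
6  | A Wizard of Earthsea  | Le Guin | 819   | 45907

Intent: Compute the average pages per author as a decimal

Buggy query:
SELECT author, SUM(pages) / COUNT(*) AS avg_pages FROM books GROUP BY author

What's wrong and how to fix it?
Bug: Both operands are integers, so '/' performs integer division and truncates

Fix: Cast one side to REAL so the division keeps the fractional part

Corrected query:
SELECT author, SUM(pages) * 1.0 / COUNT(*) AS avg_pages FROM books GROUP BY author

Result:
author  | avg_pages
--------+----------
Austen  | 524      
Le Guin | 840.5    
Orwell  | 615.5    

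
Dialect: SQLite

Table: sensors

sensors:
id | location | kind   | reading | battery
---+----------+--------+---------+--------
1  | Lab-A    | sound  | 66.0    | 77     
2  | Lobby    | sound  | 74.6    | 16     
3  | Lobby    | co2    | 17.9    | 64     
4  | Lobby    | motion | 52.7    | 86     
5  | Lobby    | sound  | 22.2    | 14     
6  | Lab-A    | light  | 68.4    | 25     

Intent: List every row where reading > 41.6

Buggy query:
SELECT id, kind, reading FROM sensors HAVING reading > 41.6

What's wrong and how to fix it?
Bug: HAVING filters the output of aggregation, but this query has no GROUP BY and no aggregate functions, so SQLite rejects it (HAVING clause on a non-aggregate query); the condition here is per row

Fix: Replace HAVING with WHERE since the condition applies to individual rows

Corrected query:
SELECT id, kind, reading FROM sensors WHERE reading > 41.6

Result:
id | kind   | reading
---+--------+--------
1  | sound  | 66     
2  | sound  | 74.6   
4  | motion | 52.7   
6  | light  | 68.4   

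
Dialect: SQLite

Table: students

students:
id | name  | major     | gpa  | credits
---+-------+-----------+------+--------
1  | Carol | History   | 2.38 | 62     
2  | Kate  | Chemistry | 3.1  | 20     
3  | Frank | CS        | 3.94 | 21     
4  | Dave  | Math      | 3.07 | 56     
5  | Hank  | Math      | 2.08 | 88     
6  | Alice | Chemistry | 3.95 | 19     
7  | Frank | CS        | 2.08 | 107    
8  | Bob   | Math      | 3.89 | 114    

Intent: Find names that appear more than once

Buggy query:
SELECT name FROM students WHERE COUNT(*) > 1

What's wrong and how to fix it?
Bug: WHERE can't reference COUNT(*); aggregates are computed after WHERE

Fix: GROUP BY name, then filter groups with HAVING COUNT(*) > 1

Corrected query:
SELECT name FROM students GROUP BY name HAVING COUNT(*) > 1

Result:
name 
-----
Frank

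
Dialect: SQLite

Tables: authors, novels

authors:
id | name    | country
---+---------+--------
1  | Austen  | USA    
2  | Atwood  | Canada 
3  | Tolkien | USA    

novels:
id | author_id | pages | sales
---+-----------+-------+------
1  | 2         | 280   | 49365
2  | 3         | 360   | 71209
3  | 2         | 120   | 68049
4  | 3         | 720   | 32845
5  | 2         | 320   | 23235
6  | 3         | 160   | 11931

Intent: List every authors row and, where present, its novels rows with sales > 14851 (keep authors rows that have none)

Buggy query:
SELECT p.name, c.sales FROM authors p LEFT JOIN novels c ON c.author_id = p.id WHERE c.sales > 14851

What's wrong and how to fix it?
Bug: Filtering c.sales in WHERE discards the NULL rows produced by LEFT JOIN, turning it into an inner join

Fix: Put 'c.sales > 14851' in the JOIN's ON clause instead of WHERE

Corrected query:
SELECT p.name, c.sales FROM authors p LEFT JOIN novels c ON c.author_id = p.id AND c.sales > 14851

Result:
name    | sales
--------+------
Austen  | NULL 
Atwood  | 23235
Atwood  | 49365
Atwood  | 68049
Tolkien | 32845
Tolkien | 71209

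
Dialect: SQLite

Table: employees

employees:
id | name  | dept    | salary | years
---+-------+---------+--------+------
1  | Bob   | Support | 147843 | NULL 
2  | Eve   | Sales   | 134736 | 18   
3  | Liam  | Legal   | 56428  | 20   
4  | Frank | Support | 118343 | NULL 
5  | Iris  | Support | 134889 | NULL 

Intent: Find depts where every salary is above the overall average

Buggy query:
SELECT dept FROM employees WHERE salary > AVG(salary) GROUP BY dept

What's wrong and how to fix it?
Bug: AVG() is an aggregate; it can't sit directly in WHERE

Fix: Compute the overall average in a scalar subquery and compare each group's MIN against it in HAVING

Corrected query:
SELECT dept FROM employees GROUP BY dept HAVING MIN(salary) > (SELECT AVG(salary) FROM employees)

Result:
dept 
-----
Sales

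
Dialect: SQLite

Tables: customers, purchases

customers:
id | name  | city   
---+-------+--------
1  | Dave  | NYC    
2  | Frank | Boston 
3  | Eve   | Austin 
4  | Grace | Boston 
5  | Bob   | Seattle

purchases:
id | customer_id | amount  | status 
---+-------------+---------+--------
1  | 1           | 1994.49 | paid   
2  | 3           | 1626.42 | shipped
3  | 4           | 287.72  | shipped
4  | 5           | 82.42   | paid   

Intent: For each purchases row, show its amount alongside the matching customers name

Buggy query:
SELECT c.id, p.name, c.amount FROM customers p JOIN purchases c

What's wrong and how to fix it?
Bug: JOIN with no ON clause produces a cartesian product; every purchases row pairs with every customers row

Fix: Specify the join condition linking the foreign key to the parent id

Corrected query:
SELECT c.id, p.name, c.amount FROM customers p JOIN purchases c ON c.customer_id = p.id

Result:
id | name  | amount 
---+-------+--------
1  | Dave  | 1994.49
2  | Eve   | 1626.42
3  | Grace | 287.72 
4  | Bob   | 82.42  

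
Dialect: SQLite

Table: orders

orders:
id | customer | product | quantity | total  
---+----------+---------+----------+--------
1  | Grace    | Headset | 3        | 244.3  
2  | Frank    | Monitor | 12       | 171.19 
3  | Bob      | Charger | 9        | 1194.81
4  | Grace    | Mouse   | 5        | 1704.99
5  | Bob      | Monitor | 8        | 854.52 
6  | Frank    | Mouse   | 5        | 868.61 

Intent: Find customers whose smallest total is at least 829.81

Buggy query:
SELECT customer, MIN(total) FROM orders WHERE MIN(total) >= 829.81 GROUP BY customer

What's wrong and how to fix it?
Bug: MIN() in WHERE is a misuse of aggregate

Fix: Replace WHERE with HAVING after the GROUP BY

Corrected query:
SELECT customer, MIN(total) FROM orders GROUP BY customer HAVING MIN(total) >= 829.81

Result:
customer | MIN(total)
---------+-----------
Bob      | 854.52    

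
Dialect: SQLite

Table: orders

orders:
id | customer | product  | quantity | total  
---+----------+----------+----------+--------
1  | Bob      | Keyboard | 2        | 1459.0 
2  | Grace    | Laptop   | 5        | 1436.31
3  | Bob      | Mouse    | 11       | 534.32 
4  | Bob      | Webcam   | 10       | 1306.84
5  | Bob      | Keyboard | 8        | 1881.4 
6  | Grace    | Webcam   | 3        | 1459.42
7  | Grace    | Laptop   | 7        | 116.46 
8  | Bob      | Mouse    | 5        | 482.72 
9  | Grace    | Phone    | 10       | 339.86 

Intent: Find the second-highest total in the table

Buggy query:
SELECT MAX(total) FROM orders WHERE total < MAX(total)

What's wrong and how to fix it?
Bug: The inner MAX is an aggregate inside WHERE, which is not allowed

Fix: Compute the overall MAX in a subquery, then take MAX of rows below it

Corrected query:
SELECT MAX(total) FROM orders WHERE total < (SELECT MAX(total) FROM orders)

Result:
MAX(total)
----------
1459.42   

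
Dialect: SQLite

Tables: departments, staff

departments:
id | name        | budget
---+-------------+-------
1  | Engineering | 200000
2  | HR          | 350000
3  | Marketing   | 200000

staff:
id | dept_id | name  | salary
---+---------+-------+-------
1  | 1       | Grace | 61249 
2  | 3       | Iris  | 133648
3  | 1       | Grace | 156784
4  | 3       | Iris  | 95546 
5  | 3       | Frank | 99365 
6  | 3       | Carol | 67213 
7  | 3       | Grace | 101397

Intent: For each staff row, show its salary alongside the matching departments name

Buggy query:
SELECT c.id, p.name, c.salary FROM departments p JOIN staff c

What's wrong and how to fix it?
Bug: JOIN with no ON clause produces a cartesian product; every staff row pairs with every departments row

Fix: Add ON c.dept_id = p.id to the JOIN

Corrected query:
SELECT c.id, p.name, c.salary FROM departments p JOIN staff c ON c.dept_id = p.id

Result:
id | name        | salary
---+-------------+-------
1  | Engineering | 61249 
2  | Marketing   | 133648
3  | Engineering | 156784
4  | Marketing   | 95546 
5  | Marketing   | 99365 
6  | Marketing   | 67213 
7  | Marketing   | 101397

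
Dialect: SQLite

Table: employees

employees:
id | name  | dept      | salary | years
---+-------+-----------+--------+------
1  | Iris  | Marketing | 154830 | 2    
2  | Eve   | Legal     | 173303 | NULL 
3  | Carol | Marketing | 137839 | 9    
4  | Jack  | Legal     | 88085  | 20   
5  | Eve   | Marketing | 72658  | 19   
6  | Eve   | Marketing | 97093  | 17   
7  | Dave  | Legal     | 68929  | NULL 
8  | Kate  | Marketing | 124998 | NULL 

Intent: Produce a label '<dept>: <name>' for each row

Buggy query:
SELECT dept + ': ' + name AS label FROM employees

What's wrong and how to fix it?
Bug: SQLite uses || for string concatenation; + coerces text to numbers (yielding 0)

Fix: Use the || operator for string concatenation

Corrected query:
SELECT dept || ': ' || name AS label FROM employees

Result:
label           
----------------
Marketing: Iris 
Legal: Eve      
Marketing: Carol
Legal: Jack     
Marketing: Eve  
Marketing: Eve  
Legal: Dave     
Marketing: Kate 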